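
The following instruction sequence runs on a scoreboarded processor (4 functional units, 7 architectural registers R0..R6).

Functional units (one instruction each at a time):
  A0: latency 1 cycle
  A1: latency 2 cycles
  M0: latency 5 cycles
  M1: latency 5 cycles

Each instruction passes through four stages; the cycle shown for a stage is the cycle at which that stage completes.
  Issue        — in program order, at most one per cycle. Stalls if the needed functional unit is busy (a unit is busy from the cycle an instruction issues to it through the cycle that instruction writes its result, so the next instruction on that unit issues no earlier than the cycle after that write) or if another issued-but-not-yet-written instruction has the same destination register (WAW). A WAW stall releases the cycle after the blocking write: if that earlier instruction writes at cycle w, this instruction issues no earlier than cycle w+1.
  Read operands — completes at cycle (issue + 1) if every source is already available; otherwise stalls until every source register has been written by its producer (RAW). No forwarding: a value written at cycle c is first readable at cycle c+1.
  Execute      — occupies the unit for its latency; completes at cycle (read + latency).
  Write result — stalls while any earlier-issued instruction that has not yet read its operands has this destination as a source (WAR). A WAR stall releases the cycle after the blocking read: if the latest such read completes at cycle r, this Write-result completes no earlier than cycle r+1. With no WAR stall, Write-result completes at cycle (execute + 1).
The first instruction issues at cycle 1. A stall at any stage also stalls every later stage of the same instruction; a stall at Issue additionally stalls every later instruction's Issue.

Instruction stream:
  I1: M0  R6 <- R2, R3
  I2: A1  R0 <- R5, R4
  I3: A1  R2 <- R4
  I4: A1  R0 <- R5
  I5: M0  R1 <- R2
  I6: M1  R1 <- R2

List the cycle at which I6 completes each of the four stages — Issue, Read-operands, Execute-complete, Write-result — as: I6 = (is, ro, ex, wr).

I6 = (21, 22, 27, 28)

c1: I1 dispatched to M0
c2: I1 operands ready; I2 dispatched to A1
c3: I2 operands ready
c5: I2 complete
c6: R0←I2
c7: I1 complete; I3 dispatched to A1
c8: R6←I1; I3 operands ready
c10: I3 complete
c11: R2←I3
c12: I4 dispatched to A1
c13: I4 operands ready; I5 dispatched to M0
c14: I5 operands ready
c15: I4 complete
c16: R0←I4
c19: I5 complete
c20: R1←I5
c21: I6 dispatched to M1
c22: I6 operands ready
c27: I6 complete
c28: R1←I6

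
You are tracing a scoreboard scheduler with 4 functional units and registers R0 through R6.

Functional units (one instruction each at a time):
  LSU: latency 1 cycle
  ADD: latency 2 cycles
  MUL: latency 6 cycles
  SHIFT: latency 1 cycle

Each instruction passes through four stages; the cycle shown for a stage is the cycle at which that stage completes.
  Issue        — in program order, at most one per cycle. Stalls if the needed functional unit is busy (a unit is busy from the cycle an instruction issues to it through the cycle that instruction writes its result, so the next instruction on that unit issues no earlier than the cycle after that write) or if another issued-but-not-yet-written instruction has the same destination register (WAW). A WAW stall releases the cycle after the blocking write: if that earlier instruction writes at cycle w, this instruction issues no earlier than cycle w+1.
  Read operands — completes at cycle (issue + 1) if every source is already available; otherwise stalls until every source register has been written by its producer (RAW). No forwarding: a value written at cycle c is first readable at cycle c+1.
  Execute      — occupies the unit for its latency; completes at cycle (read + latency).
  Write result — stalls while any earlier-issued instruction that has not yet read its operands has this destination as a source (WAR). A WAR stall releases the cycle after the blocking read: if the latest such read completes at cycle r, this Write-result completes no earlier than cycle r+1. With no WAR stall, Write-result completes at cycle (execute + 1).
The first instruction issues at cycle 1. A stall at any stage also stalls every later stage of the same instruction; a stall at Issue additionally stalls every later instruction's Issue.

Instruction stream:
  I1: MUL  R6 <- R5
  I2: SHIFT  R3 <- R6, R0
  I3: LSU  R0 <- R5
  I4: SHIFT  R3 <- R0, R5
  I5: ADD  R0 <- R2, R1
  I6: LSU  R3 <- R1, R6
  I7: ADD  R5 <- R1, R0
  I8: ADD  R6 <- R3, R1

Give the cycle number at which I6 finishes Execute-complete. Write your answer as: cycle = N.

cycle = 19

  I1 | 1 | 2 | 8 | 9
  I2 | 2 | 10 | 11 | 12   RAW R6: wait I1 write@9
  I3 | 3 | 4 | 5 | 11   WAR R0: wait I2 read@10
  I4 | 13 | 14 | 15 | 16   struct: SHIFT busy until I2 writes@12
  I5 | 14 | 15 | 17 | 18
  I6 | 17 | 18 | 19 | 20   WAW R3: wait I4 write@16
  I7 | 19 | 20 | 22 | 23   struct: ADD busy until I5 writes@18
  I8 | 24 | 25 | 27 | 28   struct: ADD busy until I7 writes@23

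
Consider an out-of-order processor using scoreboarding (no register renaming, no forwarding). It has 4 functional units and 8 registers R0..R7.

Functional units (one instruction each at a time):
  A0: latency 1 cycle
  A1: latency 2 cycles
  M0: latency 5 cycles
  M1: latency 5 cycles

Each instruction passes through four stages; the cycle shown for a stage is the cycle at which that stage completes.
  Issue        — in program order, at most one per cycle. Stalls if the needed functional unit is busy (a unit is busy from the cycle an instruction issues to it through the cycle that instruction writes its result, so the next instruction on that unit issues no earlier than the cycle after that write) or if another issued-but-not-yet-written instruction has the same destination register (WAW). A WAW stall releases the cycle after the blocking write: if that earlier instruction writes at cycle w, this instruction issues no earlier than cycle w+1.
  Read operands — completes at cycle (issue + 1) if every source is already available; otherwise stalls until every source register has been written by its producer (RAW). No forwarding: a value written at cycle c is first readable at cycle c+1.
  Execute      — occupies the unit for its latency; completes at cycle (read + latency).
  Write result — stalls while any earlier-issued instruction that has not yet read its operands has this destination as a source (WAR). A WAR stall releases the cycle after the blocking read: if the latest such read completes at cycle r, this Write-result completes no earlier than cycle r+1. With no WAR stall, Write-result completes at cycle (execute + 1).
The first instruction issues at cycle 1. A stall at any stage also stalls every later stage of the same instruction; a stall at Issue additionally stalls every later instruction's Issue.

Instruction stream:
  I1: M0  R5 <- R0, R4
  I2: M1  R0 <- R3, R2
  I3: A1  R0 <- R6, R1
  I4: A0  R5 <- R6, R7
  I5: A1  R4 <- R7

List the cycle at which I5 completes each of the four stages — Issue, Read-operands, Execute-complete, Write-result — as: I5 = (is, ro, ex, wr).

I5 = (15, 16, 18, 19)

t=1  I1→M0
t=2  I1 RO · I2→M1
t=3  I2 RO
t=7  I1 EX
t=8  I1 WR R5 · I2 EX
t=9  I2 WR R0
t=10  I3→A1
t=11  I3 RO · I4→A0
t=12  I4 RO
t=13  I3 EX · I4 EX
t=14  I3 WR R0 · I4 WR R5
t=15  I5→A1
t=16  I5 RO
t=18  I5 EX
t=19  I5 WR R4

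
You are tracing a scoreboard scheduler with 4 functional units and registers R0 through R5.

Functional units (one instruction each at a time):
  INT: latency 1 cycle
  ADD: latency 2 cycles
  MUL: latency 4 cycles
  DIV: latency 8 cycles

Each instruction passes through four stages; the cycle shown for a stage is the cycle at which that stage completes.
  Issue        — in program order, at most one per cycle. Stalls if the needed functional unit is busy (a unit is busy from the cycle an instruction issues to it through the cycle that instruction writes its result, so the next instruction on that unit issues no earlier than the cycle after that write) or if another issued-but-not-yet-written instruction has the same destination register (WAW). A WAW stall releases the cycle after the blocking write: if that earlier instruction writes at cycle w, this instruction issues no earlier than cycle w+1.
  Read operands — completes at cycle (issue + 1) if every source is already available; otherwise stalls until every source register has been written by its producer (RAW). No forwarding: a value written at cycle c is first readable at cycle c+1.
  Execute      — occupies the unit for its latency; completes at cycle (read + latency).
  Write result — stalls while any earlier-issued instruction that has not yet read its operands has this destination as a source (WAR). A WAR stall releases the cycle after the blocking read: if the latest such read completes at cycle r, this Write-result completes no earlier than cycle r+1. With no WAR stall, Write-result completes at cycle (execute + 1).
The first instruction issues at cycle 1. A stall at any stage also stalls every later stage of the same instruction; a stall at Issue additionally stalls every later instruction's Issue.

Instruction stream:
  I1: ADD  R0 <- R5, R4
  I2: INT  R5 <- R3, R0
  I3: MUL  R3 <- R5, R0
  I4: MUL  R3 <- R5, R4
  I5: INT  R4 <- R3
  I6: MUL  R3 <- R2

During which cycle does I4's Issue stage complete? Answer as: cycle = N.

[I1] 1/2/4/5
[I2] 2/6/7/8  (RAW R0: wait I1 write@5)
[I3] 3/9/13/14  (RAW R5: wait I2 write@8)
[I4] 15/16/20/21  (struct: MUL busy until I3 writes@14)
[I5] 16/22/23/24  (RAW R3: wait I4 write@21)
[I6] 22/23/27/28  (struct: MUL busy until I4 writes@21)

cycle = 15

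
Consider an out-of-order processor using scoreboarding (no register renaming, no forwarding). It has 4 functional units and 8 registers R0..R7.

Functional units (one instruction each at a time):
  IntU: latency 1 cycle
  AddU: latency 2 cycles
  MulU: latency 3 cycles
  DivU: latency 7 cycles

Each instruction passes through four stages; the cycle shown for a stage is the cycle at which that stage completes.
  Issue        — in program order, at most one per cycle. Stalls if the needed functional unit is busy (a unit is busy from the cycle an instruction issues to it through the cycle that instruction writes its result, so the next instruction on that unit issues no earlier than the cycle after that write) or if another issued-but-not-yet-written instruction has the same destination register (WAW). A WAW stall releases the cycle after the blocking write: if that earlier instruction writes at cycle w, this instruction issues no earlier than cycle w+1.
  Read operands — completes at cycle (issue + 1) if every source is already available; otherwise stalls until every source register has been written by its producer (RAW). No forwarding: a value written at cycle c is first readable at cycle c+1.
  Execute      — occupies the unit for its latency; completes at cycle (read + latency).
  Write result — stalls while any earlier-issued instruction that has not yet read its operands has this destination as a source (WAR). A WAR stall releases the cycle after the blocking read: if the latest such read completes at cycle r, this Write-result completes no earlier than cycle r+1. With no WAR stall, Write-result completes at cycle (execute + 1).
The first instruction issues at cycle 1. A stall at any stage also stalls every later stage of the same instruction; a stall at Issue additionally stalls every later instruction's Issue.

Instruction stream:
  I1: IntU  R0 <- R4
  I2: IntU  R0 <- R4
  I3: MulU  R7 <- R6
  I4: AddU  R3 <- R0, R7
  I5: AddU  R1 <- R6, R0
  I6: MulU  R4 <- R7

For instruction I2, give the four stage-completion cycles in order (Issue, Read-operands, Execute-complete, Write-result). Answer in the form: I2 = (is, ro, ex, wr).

I1 -> (1, 2, 3, 4)
I2 -> (5, 6, 7, 8)  // struct: IntU busy until I1 writes@4
I3 -> (6, 7, 10, 11)
I4 -> (7, 12, 14, 15)  // RAW R7: wait I3 write@11
I5 -> (16, 17, 19, 20)  // struct: AddU busy until I4 writes@15
I6 -> (17, 18, 21, 22)

I2 = (5, 6, 7, 8)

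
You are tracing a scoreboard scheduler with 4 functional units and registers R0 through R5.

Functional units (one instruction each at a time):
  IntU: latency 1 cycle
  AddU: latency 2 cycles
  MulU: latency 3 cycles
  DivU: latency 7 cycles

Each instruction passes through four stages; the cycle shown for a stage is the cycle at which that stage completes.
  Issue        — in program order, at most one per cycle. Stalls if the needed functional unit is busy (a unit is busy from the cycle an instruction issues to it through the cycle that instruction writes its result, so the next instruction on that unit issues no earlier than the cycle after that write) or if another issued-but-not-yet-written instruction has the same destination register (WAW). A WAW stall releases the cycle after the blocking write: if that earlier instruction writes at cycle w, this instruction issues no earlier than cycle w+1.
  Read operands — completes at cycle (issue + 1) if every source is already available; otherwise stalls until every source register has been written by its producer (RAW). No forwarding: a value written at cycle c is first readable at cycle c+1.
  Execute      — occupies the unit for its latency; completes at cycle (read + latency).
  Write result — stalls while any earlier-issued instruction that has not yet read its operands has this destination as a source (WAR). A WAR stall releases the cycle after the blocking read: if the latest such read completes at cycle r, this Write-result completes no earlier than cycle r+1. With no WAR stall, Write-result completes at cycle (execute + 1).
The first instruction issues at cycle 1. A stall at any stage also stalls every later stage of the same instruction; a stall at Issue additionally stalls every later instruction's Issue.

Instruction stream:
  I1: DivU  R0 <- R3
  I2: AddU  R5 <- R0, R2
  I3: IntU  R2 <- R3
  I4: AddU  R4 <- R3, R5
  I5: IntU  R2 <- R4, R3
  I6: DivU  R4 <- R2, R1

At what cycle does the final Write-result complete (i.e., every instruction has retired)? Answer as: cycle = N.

c1: I1→DivU
c2: I1 RO, I2→AddU
c3: I3→IntU
c4: I3 RO
c5: I3 EX
c9: I1 EX
c10: I1 WR R0
c11: I2 RO
c12: I3 WR R2
c13: I2 EX
c14: I2 WR R5
c15: I4→AddU
c16: I4 RO, I5→IntU
c18: I4 EX
c19: I4 WR R4
c20: I5 RO, I6→DivU
c21: I5 EX
c22: I5 WR R2
c23: I6 RO
c30: I6 EX
c31: I6 WR R4

cycle = 31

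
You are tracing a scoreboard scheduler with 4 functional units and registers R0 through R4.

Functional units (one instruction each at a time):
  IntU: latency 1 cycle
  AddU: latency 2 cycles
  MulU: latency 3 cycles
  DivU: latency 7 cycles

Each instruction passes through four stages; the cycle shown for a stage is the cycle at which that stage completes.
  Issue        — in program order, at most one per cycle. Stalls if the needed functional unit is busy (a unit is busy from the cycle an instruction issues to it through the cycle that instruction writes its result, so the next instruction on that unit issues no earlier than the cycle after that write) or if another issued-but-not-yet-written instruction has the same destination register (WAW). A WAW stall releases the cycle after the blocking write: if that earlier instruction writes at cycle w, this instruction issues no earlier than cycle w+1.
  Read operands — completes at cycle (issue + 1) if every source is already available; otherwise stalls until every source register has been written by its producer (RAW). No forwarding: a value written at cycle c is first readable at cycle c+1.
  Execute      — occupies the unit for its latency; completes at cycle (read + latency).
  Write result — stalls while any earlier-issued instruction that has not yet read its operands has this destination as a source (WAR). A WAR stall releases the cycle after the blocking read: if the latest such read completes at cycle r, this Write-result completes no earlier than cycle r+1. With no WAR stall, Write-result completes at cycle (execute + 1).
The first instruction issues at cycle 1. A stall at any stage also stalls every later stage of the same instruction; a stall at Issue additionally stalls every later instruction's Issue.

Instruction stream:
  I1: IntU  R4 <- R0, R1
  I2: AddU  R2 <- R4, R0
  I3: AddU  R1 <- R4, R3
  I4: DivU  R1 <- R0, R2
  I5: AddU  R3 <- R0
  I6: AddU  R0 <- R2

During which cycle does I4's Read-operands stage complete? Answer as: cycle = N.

cycle = 15

c1: I1 issues→IntU
c2: I1 reads · I2 issues→AddU
c3: I1 exec-done
c4: I1 writes R4
c5: I2 reads
c7: I2 exec-done
c8: I2 writes R2
c9: I3 issues→AddU
c10: I3 reads
c12: I3 exec-done
c13: I3 writes R1
c14: I4 issues→DivU
c15: I4 reads · I5 issues→AddU
c16: I5 reads
c18: I5 exec-done
c19: I5 writes R3
c20: I6 issues→AddU
c21: I6 reads
c22: I4 exec-done
c23: I4 writes R1 · I6 exec-done
c24: I6 writes R0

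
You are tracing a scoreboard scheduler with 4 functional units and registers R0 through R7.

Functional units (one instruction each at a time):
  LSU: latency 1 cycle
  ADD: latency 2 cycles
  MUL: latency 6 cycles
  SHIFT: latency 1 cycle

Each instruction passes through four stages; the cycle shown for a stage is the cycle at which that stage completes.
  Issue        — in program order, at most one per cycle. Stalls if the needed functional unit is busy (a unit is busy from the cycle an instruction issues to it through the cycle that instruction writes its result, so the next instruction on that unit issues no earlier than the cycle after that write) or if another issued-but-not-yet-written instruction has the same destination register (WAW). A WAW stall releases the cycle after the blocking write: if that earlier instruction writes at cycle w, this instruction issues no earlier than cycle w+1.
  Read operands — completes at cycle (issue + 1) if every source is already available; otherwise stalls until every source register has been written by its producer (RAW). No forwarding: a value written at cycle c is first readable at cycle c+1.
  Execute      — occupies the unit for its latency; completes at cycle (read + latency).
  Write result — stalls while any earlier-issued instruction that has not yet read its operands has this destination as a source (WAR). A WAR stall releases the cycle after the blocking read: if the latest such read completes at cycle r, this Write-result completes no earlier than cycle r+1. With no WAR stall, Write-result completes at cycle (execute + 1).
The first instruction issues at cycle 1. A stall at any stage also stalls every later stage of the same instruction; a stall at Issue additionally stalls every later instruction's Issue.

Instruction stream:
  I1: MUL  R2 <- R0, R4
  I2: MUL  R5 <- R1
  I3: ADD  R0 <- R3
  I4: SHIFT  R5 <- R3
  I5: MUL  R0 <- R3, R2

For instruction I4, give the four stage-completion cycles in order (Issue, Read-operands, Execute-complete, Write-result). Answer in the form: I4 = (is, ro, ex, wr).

I4 = (19, 20, 21, 22)

[1] I1→MUL
[2] I1 RO
[8] I1 EX
[9] I1 WR R2
[10] I2→MUL
[11] I2 RO, I3→ADD
[12] I3 RO
[14] I3 EX
[15] I3 WR R0
[17] I2 EX
[18] I2 WR R5
[19] I4→SHIFT
[20] I4 RO, I5→MUL
[21] I4 EX, I5 RO
[22] I4 WR R5
[27] I5 EX
[28] I5 WR R0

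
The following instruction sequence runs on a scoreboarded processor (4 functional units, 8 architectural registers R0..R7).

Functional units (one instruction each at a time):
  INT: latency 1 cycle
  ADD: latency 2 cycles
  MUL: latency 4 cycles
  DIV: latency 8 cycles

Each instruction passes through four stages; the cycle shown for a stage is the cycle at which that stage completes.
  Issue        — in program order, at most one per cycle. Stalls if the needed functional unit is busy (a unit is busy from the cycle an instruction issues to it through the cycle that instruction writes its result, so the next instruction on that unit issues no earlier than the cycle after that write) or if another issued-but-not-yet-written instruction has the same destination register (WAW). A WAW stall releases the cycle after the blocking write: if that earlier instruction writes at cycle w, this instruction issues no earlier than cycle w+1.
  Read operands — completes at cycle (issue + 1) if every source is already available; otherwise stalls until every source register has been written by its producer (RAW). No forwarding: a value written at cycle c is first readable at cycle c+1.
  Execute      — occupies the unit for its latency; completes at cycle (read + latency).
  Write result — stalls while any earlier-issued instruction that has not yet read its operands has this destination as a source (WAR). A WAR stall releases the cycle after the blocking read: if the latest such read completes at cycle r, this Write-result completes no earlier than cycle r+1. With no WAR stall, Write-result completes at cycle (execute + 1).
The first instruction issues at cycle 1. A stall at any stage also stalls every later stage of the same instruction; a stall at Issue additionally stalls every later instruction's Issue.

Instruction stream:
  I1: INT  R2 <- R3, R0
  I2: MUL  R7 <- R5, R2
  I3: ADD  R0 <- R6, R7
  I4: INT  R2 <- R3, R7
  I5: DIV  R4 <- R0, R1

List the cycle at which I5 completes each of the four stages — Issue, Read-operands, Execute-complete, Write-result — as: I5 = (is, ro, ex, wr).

I5 = (6, 15, 23, 24)

  I1 | 1 | 2 | 3 | 4
  I2 | 2 | 5 | 9 | 10   RAW R2: wait I1 write@4
  I3 | 3 | 11 | 13 | 14   RAW R7: wait I2 write@10
  I4 | 5 | 11 | 12 | 13   struct: INT busy until I1 writes@4 · RAW R7: wait I2 write@10
  I5 | 6 | 15 | 23 | 24   RAW R0: wait I3 write@14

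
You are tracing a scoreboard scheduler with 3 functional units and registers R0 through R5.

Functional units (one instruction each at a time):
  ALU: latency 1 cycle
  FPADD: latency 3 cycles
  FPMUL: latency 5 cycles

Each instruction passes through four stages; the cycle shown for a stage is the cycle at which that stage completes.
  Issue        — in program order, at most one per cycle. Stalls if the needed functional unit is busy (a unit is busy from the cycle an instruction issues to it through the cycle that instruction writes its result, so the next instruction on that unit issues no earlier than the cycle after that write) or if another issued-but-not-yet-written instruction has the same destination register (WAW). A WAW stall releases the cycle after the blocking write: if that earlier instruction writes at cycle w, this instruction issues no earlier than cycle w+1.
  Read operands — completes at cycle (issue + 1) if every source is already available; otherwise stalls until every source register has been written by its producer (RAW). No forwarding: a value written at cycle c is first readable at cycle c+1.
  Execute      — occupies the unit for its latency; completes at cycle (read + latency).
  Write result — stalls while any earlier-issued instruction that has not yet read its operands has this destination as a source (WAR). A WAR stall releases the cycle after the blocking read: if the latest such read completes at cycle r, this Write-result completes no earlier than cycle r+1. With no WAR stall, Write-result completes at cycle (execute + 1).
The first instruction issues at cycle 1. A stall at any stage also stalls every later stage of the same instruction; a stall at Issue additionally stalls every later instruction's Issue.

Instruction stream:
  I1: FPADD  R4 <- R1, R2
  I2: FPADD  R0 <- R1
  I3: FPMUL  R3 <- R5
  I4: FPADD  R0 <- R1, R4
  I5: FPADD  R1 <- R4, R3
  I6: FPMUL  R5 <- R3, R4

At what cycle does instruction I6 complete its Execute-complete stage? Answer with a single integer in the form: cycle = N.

cycle = 26

I1: IS=1 RO=2 EX=5 WR=6
I2: IS=7 RO=8 EX=11 WR=12  [struct: FPADD busy until I1 writes@6]
I3: IS=8 RO=9 EX=14 WR=15
I4: IS=13 RO=14 EX=17 WR=18  [struct: FPADD busy until I2 writes@12]
I5: IS=19 RO=20 EX=23 WR=24  [struct: FPADD busy until I4 writes@18]
I6: IS=20 RO=21 EX=26 WR=27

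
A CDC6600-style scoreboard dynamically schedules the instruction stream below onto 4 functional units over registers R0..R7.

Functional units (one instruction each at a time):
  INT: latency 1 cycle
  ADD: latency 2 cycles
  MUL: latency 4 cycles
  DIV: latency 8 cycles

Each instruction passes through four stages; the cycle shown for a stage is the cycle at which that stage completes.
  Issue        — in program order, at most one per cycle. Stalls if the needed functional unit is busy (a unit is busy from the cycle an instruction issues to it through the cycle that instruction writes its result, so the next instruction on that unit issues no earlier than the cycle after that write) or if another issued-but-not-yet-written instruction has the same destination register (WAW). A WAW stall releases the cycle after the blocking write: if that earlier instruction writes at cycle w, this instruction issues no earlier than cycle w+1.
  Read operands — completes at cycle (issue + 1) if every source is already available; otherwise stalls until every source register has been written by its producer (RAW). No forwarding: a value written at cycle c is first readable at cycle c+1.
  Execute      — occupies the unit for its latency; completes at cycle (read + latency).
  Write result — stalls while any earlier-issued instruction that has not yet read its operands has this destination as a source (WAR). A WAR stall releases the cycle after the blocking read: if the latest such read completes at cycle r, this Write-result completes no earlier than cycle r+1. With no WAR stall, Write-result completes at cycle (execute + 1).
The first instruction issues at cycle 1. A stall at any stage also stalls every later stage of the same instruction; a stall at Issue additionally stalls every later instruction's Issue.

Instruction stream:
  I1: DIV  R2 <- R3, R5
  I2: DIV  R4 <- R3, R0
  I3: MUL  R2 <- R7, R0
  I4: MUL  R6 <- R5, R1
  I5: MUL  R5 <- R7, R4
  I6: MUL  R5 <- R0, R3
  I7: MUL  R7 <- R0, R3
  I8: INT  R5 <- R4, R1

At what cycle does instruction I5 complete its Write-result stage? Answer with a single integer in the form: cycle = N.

cycle = 33

I1 -> (1, 2, 10, 11)
I2 -> (12, 13, 21, 22)  // struct: DIV busy until I1 writes@11
I3 -> (13, 14, 18, 19)
I4 -> (20, 21, 25, 26)  // struct: MUL busy until I3 writes@19
I5 -> (27, 28, 32, 33)  // struct: MUL busy until I4 writes@26
I6 -> (34, 35, 39, 40)  // struct: MUL busy until I5 writes@33
I7 -> (41, 42, 46, 47)  // struct: MUL busy until I6 writes@40
I8 -> (42, 43, 44, 45)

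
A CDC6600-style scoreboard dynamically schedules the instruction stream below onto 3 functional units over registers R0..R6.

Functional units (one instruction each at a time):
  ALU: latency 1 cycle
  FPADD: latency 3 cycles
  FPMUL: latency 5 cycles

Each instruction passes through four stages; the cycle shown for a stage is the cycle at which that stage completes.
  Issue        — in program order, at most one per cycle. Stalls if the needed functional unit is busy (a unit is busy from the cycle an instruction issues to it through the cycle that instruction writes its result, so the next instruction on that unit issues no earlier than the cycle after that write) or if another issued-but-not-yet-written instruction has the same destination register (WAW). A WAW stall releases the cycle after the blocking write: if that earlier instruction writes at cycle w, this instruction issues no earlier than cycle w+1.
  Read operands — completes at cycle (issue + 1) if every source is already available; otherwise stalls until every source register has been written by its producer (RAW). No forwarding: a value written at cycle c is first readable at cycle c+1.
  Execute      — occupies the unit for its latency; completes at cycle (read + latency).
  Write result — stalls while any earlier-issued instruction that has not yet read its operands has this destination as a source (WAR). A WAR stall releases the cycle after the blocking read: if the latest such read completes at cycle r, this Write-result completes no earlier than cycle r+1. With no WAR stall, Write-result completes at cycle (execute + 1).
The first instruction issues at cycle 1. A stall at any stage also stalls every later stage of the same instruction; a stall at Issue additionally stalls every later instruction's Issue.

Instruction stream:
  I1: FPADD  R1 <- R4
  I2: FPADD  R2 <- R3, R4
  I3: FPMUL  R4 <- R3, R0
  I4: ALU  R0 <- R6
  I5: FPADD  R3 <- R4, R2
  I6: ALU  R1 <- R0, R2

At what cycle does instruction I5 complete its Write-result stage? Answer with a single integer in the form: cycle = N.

[1] I1 dispatched to FPADD
[2] I1 operands ready
[5] I1 complete
[6] R1←I1
[7] I2 dispatched to FPADD
[8] I2 operands ready, I3 dispatched to FPMUL
[9] I3 operands ready, I4 dispatched to ALU
[10] I4 operands ready
[11] I2 complete, I4 complete
[12] R2←I2, R0←I4
[13] I5 dispatched to FPADD
[14] I3 complete, I6 dispatched to ALU
[15] R4←I3, I6 operands ready
[16] I5 operands ready, I6 complete
[17] R1←I6
[19] I5 complete
[20] R3←I5

cycle = 20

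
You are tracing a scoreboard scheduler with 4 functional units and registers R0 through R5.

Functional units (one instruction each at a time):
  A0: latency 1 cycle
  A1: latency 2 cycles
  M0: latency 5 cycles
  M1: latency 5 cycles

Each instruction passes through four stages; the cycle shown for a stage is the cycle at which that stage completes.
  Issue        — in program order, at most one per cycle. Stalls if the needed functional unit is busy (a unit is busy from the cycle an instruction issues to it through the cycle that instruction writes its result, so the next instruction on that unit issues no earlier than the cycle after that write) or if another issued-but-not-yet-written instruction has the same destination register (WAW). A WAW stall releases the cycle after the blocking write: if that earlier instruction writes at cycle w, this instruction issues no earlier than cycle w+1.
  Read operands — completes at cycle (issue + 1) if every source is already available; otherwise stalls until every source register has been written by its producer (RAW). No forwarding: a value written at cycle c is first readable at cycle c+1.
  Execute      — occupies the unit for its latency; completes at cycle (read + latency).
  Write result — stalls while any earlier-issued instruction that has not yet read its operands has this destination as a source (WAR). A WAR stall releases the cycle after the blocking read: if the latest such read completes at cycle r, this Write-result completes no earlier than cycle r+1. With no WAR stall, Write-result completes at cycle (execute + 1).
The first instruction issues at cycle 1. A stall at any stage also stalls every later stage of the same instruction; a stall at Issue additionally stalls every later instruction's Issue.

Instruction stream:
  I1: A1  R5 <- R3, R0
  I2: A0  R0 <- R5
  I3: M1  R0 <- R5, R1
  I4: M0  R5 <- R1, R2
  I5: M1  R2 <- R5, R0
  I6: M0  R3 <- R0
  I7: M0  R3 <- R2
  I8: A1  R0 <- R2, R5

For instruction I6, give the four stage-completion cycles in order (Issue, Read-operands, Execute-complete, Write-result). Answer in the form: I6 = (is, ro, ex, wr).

[1] I1→A1
[2] I1 RO | I2→A0
[4] I1 EX
[5] I1 WR R5
[6] I2 RO
[7] I2 EX
[8] I2 WR R0
[9] I3→M1
[10] I3 RO | I4→M0
[11] I4 RO
[15] I3 EX
[16] I3 WR R0 | I4 EX
[17] I4 WR R5 | I5→M1
[18] I5 RO | I6→M0
[19] I6 RO
[23] I5 EX
[24] I5 WR R2 | I6 EX
[25] I6 WR R3
[26] I7→M0
[27] I7 RO | I8→A1
[28] I8 RO
[30] I8 EX
[31] I8 WR R0
[32] I7 EX
[33] I7 WR R3

I6 = (18, 19, 24, 25)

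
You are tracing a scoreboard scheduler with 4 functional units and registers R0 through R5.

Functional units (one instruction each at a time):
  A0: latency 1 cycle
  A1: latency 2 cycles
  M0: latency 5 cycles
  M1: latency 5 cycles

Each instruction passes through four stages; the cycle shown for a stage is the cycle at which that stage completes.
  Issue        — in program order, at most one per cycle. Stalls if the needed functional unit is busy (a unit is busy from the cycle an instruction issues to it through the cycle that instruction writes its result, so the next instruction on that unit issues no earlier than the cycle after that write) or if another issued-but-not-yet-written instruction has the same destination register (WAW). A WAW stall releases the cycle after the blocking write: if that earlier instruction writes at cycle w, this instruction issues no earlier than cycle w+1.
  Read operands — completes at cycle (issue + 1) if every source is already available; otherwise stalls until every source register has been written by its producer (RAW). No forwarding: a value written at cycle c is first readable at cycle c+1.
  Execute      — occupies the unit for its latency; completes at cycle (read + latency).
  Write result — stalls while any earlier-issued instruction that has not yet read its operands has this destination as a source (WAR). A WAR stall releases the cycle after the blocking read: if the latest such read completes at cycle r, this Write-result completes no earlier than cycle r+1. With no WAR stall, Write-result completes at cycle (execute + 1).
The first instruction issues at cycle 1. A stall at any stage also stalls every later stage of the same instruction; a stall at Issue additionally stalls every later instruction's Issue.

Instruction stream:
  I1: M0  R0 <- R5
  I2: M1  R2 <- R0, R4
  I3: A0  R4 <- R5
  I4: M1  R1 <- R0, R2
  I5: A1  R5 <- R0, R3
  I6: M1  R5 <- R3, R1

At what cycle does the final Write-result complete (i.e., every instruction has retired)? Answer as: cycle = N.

I1 -> (1, 2, 7, 8)
I2 -> (2, 9, 14, 15)  // RAW R0: wait I1 write@8
I3 -> (3, 4, 5, 10)  // WAR R4: wait I2 read@9
I4 -> (16, 17, 22, 23)  // struct: M1 busy until I2 writes@15
I5 -> (17, 18, 20, 21)
I6 -> (24, 25, 30, 31)  // struct: M1 busy until I4 writes@23

cycle = 31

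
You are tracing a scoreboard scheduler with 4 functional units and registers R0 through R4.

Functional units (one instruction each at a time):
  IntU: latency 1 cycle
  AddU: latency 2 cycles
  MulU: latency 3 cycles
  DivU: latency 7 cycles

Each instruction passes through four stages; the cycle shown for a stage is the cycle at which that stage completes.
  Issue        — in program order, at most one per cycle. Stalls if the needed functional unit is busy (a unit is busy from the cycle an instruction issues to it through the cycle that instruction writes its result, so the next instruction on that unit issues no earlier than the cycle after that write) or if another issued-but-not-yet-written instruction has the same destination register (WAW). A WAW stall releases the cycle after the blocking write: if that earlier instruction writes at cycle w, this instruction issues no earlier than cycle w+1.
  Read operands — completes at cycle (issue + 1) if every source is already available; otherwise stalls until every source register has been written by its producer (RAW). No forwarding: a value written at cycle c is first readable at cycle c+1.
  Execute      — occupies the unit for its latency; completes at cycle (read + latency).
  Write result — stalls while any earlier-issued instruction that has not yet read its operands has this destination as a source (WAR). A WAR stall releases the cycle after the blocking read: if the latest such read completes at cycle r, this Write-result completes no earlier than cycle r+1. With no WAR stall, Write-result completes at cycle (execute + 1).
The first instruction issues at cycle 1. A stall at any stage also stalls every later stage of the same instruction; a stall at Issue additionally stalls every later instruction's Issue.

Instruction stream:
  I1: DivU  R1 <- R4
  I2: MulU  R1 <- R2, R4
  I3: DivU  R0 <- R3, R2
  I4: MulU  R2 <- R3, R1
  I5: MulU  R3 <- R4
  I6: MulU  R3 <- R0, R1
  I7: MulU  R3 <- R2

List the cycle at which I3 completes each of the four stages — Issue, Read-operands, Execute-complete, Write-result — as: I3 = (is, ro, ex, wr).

I3 = (12, 13, 20, 21)

[I1] 1/2/9/10
[I2] 11/12/15/16  (WAW R1: wait I1 write@10)
[I3] 12/13/20/21
[I4] 17/18/21/22  (struct: MulU busy until I2 writes@16)
[I5] 23/24/27/28  (struct: MulU busy until I4 writes@22)
[I6] 29/30/33/34  (struct: MulU busy until I5 writes@28)
[I7] 35/36/39/40  (struct: MulU busy until I6 writes@34)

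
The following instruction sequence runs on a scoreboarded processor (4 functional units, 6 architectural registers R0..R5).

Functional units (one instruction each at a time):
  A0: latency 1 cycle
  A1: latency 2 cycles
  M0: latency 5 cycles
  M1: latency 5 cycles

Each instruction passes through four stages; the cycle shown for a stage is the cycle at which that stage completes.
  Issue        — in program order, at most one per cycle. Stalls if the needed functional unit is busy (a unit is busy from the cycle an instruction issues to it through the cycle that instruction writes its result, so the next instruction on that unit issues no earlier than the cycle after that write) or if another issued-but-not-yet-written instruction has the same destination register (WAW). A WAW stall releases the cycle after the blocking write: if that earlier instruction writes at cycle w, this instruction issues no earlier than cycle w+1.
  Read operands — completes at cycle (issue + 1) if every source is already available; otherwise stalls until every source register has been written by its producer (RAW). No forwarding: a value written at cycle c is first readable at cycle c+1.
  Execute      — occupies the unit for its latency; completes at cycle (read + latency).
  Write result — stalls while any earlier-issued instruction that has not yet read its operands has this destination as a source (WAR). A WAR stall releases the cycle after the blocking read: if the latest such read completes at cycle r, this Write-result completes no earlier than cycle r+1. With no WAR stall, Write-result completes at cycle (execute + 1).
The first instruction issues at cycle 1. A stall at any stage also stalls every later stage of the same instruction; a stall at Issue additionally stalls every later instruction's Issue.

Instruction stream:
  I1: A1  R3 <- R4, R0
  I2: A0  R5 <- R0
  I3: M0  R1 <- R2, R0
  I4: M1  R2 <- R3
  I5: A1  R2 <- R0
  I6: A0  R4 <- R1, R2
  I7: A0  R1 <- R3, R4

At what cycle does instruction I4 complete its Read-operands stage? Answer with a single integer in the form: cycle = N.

cycle = 6

I1: IS=1 RO=2 EX=4 WR=5
I2: IS=2 RO=3 EX=4 WR=5
I3: IS=3 RO=4 EX=9 WR=10
I4: IS=4 RO=6 EX=11 WR=12  [RAW R3: wait I1 write@5]
I5: IS=13 RO=14 EX=16 WR=17  [WAW R2: wait I4 write@12]
I6: IS=14 RO=18 EX=19 WR=20  [RAW R2: wait I5 write@17]
I7: IS=21 RO=22 EX=23 WR=24  [struct: A0 busy until I6 writes@20]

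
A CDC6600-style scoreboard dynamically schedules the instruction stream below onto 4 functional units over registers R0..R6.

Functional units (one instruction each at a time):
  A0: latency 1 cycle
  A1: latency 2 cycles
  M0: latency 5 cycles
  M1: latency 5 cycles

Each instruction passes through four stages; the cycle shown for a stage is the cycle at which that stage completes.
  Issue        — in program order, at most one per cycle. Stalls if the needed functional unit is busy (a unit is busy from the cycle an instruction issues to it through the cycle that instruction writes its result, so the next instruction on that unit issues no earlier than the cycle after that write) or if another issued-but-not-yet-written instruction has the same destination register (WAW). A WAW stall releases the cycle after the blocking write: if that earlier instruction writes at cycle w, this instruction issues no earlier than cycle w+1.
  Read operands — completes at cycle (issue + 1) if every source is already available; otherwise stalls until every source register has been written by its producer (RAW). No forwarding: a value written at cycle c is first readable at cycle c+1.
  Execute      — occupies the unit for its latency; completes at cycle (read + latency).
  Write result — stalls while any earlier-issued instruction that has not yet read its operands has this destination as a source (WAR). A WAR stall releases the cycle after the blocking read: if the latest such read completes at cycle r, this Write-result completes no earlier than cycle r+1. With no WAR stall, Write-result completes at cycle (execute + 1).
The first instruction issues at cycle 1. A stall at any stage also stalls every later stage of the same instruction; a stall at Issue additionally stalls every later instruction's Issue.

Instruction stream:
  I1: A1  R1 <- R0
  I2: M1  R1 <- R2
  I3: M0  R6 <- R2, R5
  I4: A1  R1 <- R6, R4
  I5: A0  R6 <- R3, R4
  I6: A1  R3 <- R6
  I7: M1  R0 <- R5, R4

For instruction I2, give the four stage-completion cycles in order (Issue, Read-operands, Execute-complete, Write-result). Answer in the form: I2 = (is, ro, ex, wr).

I2 = (6, 7, 12, 13)

  I1 | 1 | 2 | 4 | 5
  I2 | 6 | 7 | 12 | 13   WAW R1: wait I1 write@5
  I3 | 7 | 8 | 13 | 14
  I4 | 14 | 15 | 17 | 18   WAW R1: wait I2 write@13
  I5 | 15 | 16 | 17 | 18
  I6 | 19 | 20 | 22 | 23   struct: A1 busy until I4 writes@18
  I7 | 20 | 21 | 26 | 27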